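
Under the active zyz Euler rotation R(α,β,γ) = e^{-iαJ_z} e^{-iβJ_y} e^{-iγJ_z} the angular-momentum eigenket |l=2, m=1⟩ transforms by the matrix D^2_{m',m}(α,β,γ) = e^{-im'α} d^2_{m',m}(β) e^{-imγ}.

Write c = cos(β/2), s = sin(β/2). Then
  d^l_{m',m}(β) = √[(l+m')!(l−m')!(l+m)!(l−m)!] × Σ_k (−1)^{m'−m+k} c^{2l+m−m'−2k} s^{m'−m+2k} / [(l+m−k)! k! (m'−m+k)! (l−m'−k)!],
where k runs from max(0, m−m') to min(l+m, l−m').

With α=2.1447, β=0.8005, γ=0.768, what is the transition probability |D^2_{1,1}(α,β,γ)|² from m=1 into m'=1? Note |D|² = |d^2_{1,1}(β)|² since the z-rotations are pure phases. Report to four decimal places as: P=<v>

P=0.1109

D^2_{1,1}(2.1447,0.8005,0.768) = e^{-i·1·2.1447}·d^2_{1,1}(0.8005)·e^{-i·1·0.768}. Compute d first:
c=cos(0.8005/2)=0.920964, s=sin(0.8005/2)=0.389649; N=√[6·1·6·1]=6.000000
Admissible k: 0..1 (factorial args all ≥0)
  k=0: (−1)^0·6.0000/(6)·0.9210^4·0.3896^0 = +0.719399
  k=1: (−1)^1·6.0000/(2)·0.9210^2·0.3896^2 = -0.386325
d^2_{1,1}(0.8005) = +0.719399 -0.386325 = +0.333074
|D^2_{1,1}|² = |d^2_{1,1}(β)|² = (+0.333074)² = 0.110939 (the z-rotation phases have unit modulus)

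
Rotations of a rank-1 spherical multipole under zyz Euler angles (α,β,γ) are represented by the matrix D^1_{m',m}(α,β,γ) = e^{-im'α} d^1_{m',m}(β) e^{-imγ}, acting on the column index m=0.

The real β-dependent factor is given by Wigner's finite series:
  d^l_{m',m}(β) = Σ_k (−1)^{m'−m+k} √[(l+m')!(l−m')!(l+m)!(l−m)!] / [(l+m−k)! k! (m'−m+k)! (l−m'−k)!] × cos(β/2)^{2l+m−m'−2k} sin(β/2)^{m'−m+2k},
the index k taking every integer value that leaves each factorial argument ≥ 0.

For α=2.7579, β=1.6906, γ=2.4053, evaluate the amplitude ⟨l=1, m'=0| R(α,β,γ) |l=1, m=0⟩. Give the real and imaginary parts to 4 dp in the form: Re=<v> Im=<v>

Re=-0.1195 Im=0.0000

Split into d^1_{0,0}(β=1.6906) × two z-phases.
c=cos(1.6906/2)=0.663507, s=sin(1.6906/2)=0.748170; N=√[1·1·1·1]=1.000000
k∈{0,1} keeps every argument non-negative
  k=0: (−1)^0·1.0000/(1)·0.6635^2·0.7482^0 = +0.440241
  k=1: (−1)^1·1.0000/(1)·0.6635^0·0.7482^2 = -0.559759
d^1_{0,0}(1.6906) = +0.440241 -0.559759 = -0.119517
Phases: e^{-i·(0)·2.7579}=+1.000000+0.000000i, e^{-i·(0)·2.4053}=+1.000000+0.000000i ⇒ D=-0.119517+0.000000i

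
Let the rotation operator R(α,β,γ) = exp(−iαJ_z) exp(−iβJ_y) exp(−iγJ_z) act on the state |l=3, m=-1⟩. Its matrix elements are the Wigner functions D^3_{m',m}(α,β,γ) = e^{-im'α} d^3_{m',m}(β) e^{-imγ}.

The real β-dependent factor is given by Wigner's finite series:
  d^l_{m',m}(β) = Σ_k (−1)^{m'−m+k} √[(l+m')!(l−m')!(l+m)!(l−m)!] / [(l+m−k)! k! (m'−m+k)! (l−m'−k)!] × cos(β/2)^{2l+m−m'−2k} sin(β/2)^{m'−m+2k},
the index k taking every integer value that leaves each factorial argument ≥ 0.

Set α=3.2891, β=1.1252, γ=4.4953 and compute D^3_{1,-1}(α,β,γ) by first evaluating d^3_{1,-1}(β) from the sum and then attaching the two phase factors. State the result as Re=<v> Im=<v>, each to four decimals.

First d^3_{1,-1}(β=1.1252), then the phase factors e^{-i(1)α} and e^{-i(-1)γ}:
With c≡cos(β/2)=0.845871 and s≡sin(β/2)=0.533387, N=[24·2·2·24]^{1/2}=48.000000
Admissible k: 0..2 (factorial args all ≥0)
  k=0: (−1)^2·48.0000/(8)·0.8459^4·0.5334^2 = +0.873883
  k=1: (−1)^3·48.0000/(6)·0.8459^2·0.5334^4 = -0.463307
  k=2: (−1)^4·48.0000/(48)·0.8459^0·0.5334^6 = +0.023028
d^3_{1,-1}(1.1252) = +0.873883 -0.463307 +0.023028 = +0.433604
D = (-0.989141+0.146973i)·(+0.433604)·(-0.215388-0.976529i) = +0.154611+0.405102i

Re=0.1546 Im=0.4051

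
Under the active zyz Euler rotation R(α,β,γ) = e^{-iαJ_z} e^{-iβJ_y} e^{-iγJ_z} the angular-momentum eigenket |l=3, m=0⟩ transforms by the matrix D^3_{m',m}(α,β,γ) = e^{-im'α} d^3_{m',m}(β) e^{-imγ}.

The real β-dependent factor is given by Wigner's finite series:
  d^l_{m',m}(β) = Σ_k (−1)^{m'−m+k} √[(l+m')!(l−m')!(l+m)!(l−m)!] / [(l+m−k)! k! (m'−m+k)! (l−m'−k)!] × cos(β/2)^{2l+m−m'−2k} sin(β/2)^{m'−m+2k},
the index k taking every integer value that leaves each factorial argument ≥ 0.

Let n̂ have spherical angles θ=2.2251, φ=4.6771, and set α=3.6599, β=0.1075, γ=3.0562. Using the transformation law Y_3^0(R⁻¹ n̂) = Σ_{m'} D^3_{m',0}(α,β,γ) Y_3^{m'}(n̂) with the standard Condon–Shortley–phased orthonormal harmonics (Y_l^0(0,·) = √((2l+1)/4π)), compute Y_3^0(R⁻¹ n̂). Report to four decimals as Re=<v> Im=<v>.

Re=0.2990 Im=0.0000

Need the full column D^3_{m',0} for m'=−3..3 at α=3.6599, β=0.1075, γ=3.0562.
cos(β/2)=0.998556, sin(β/2)=0.053724
d^3_{-3,0}: single k=3 term ⇒ +0.000690;  D = -0.000011-0.000690i
d^3_{-2,0}: k∈[2..3] ⇒ +0.015718 -0.000045 = +0.015672;  D = +0.007979+0.013489i
d^3_{-1,0}: k∈[1..3] ⇒ +0.184766 -0.001604 +0.000002 = +0.183163;  D = -0.159106-0.090741i
d^3_{0,0}: k∈[0..3] ⇒ +0.991366 -0.025827 +0.000075 -0.000000 = +0.965614;  D = +0.965614+0.000000i
d^3_{1,0}: k∈[0..2] ⇒ -0.184766 +0.001604 -0.000002 = -0.183163;  D = +0.159106-0.090741i
d^3_{2,0}: k∈[0..1] ⇒ +0.015718 -0.000045 = +0.015672;  D = +0.007979-0.013489i
d^3_{3,0}: single k=0 term ⇒ -0.000690;  D = +0.000011-0.000690i
Y_3^{m'}(θ=2.2251,φ=4.6771) and Σ D·Y over m':
  (-0.0000-0.0007i)·(+0.0220-0.2073i)  (+0.0080+0.0135i)·(+0.3906+0.0276i)  (-0.1591-0.0907i)·(-0.0077+0.2183i)  (+0.9656+0.0000i)·(+0.2607+0.0000i)  (+0.1591-0.0907i)·(+0.0077+0.2183i)  (+0.0080-0.0135i)·(+0.3906-0.0276i)  (+0.0000-0.0007i)·(-0.0220-0.2073i)
Y_3^0(R⁻¹ n̂) = +0.299045+0.000000i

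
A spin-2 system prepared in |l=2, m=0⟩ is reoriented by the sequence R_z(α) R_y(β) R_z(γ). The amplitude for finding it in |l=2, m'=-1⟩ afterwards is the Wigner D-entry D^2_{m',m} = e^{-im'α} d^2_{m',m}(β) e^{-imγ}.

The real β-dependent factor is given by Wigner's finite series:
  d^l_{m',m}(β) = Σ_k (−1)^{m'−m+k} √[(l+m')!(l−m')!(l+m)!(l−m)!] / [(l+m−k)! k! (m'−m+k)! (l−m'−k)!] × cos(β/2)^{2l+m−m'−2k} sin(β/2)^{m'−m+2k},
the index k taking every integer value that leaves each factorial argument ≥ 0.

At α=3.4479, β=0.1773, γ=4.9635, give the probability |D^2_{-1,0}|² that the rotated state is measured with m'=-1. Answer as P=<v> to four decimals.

D^2_{-1,0}(3.4479,0.1773,4.9635) = e^{-i·-1·3.4479}·d^2_{-1,0}(0.1773)·e^{-i·0·4.9635}. Compute d first:
With c≡cos(β/2)=0.996073 and s≡sin(β/2)=0.088534, N=[1·6·2·2]^{1/2}=4.898979
k∈{1,2} keeps every argument non-negative
  k=1: (−1)^0·4.8990/(2)·0.9961^3·0.0885^1 = +0.214318
  k=2: (−1)^1·4.8990/(2)·0.9961^1·0.0885^3 = -0.001693
d^2_{-1,0}(0.1773) = +0.214318 -0.001693 = +0.212625
|D^2_{-1,0}|² = |d^2_{-1,0}(β)|² = (+0.212625)² = 0.045209 (the z-rotation phases have unit modulus)

P=0.0452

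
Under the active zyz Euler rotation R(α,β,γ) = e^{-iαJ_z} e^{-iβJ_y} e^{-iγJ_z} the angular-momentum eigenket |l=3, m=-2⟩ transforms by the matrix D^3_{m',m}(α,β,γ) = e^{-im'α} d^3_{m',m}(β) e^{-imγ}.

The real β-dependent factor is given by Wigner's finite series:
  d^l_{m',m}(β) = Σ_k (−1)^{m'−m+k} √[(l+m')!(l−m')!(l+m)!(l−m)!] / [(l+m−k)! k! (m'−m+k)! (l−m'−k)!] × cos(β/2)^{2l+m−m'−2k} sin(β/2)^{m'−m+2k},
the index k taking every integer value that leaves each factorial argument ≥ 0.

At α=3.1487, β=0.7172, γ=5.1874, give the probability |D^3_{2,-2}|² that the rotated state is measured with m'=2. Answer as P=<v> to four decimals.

P=0.0042

D^3_{2,-2}(3.1487,0.7172,5.1874) = e^{-i·2·3.1487}·d^3_{2,-2}(0.7172)·e^{-i·-2·5.1874}. Compute d first:
Half-angle: c=0.936389, s=0.350964. N=√(120·1·1·120)=120.000000
Admissible k: 0..1 (factorial args all ≥0)
  k=0: (−1)^4·120.0000/(24)·0.9364^2·0.3510^4 = +0.066517
  k=1: (−1)^5·120.0000/(120)·0.9364^0·0.3510^6 = -0.001869
d^3_{2,-2}(0.7172) = +0.066517 -0.001869 = +0.064648
|D^3_{2,-2}|² = |d^3_{2,-2}(β)|² = (+0.064648)² = 0.004179 (the z-rotation phases have unit modulus)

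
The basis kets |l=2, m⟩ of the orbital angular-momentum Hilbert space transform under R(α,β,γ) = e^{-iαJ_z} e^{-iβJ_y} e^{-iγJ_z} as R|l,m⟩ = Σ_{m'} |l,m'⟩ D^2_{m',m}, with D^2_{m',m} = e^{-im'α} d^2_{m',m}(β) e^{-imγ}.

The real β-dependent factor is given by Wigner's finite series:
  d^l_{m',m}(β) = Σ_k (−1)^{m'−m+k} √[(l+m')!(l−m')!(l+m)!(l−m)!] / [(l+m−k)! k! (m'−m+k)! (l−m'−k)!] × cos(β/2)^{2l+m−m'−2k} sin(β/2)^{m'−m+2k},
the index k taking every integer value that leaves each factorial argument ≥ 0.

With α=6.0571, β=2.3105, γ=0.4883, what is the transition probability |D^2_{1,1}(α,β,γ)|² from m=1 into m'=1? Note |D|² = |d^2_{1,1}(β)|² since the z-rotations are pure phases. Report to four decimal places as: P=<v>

First d^2_{1,1}(β=2.3105), then the phase factors e^{-i(1)α} and e^{-i(1)γ}:
c=cos(2.3105/2)=0.403690, s=sin(2.3105/2)=0.914896; N=√[6·1·6·1]=6.000000
Admissible k: 0..1 (factorial args all ≥0)
  k=0: (−1)^0·6.0000/(6)·0.4037^4·0.9149^0 = +0.026558
  k=1: (−1)^1·6.0000/(2)·0.4037^2·0.9149^2 = -0.409223
d^2_{1,1}(2.3105) = +0.026558 -0.409223 = -0.382665
|D^2_{1,1}|² = |d^2_{1,1}(β)|² = (-0.382665)² = 0.146433 (the z-rotation phases have unit modulus)

P=0.1464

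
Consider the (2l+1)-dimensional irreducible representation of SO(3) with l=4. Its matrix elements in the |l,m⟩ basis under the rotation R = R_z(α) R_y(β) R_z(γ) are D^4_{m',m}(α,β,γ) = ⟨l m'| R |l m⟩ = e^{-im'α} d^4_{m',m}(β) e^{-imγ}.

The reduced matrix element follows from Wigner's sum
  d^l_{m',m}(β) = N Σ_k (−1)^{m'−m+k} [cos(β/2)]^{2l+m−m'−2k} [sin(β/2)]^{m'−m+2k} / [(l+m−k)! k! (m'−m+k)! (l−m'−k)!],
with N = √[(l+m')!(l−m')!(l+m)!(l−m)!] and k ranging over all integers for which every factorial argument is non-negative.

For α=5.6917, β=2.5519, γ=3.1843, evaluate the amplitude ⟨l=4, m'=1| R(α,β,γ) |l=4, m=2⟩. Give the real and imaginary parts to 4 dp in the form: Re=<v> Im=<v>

Split into d^4_{1,2}(β=2.5519) × two z-phases.
With c≡cos(β/2)=0.290593 and s≡sin(β/2)=0.956847, N=[120·6·720·2]^{1/2}=1018.233765
The bounds max(0,m−m')=1 and min(l+m,l−m')=3 give 3 terms
  k=1: (−1)^0·1018.2338/(240)·0.2906^7·0.9568^1 = +0.000710
  k=2: (−1)^1·1018.2338/(48)·0.2906^5·0.9568^3 = -0.038509
  k=3: (−1)^2·1018.2338/(72)·0.2906^3·0.9568^5 = +0.278344
d^4_{1,2}(2.5519) = +0.000710 -0.038509 +0.278344 = +0.240546
Phases: e^{-i·(1)·5.6917}=+0.830113+0.557595i, e^{-i·(2)·3.1843}=+0.996354-0.085311i ⇒ D=+0.210395+0.116603i

Re=0.2104 Im=0.1166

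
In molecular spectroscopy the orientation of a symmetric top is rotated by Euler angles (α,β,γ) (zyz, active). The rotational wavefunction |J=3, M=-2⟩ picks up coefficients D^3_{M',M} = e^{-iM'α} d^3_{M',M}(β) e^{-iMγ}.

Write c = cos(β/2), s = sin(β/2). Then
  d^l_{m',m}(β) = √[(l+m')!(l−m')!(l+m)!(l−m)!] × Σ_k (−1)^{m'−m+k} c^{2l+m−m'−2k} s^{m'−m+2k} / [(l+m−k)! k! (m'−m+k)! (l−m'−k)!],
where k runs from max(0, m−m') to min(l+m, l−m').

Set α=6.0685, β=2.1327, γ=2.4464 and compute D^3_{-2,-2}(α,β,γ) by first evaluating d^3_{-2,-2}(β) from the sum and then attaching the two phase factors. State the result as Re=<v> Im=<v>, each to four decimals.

Split into d^3_{-2,-2}(β=2.1327) × two z-phases.
c=cos(2.1327/2)=0.483323, s=sin(2.1327/2)=0.875442; N=√[1·120·1·120]=120.000000
Admissible k: 0..1 (factorial args all ≥0)
  k=0: (−1)^0·120.0000/(120)·0.4833^6·0.8754^0 = +0.012747
  k=1: (−1)^1·120.0000/(24)·0.4833^4·0.8754^2 = -0.209110
d^3_{-2,-2}(2.1327) = +0.012747 -0.209110 = -0.196362
D = (+0.909228-0.416299i)·(-0.196362)·(+0.179434-0.983770i) = +0.048383+0.190308i

Re=0.0484 Im=0.1903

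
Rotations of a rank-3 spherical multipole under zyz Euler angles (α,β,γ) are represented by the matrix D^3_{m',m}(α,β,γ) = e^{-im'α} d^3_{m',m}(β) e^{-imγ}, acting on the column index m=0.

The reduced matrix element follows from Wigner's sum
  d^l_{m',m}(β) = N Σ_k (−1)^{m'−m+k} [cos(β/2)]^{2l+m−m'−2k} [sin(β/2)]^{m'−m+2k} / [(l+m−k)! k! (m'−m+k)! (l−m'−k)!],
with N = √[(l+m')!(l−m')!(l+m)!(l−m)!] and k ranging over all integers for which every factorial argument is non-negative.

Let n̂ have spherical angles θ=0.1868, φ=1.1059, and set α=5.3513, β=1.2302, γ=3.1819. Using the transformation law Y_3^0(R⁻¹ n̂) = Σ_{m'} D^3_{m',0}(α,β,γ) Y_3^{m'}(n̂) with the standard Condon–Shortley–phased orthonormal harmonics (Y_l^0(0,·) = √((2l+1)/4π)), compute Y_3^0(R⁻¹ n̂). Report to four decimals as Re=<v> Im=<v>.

Need the full column D^3_{m',0} for m'=−3..3 at α=5.3513, β=1.2302, γ=3.1819.
cos(β/2)=0.816716, sin(β/2)=0.577040
d^3_{-3,0}: single k=3 term ⇒ +0.468108;  D = -0.440376-0.158725i
d^3_{-2,0}: k∈[2..3] ⇒ +0.811440 -0.405067 = +0.406373;  D = -0.117361-0.389057i
d^3_{-1,0}: k∈[1..3] ⇒ +0.726359 -1.087785 +0.181006 = -0.180420;  D = -0.107588+0.144831i
d^3_{0,0}: k∈[0..3] ⇒ +0.296774 -1.333332 +0.665593 -0.036918 = -0.407883;  D = -0.407883+0.000000i
d^3_{1,0}: k∈[0..2] ⇒ -0.726359 +1.087785 -0.181006 = +0.180420;  D = +0.107588+0.144831i
d^3_{2,0}: k∈[0..1] ⇒ +0.811440 -0.405067 = +0.406373;  D = -0.117361+0.389057i
d^3_{3,0}: single k=0 term ⇒ -0.468108;  D = +0.440376-0.158725i
Y_3^{m'}(θ=0.1868,φ=1.1059) and Σ D·Y over m':
  (-0.4404-0.1587i)·(-0.0026+0.0005i)  (-0.1174-0.3891i)·(-0.0207-0.0278i)  (-0.1076+0.1448i)·(+0.1030-0.2053i)  (-0.4079+0.0000i)·(+0.6701+0.0000i)  (+0.1076+0.1448i)·(-0.1030-0.2053i)  (-0.1174+0.3891i)·(-0.0207+0.0278i)  (+0.4404-0.1587i)·(+0.0026+0.0005i)
Y_3^0(R⁻¹ n̂) = -0.250290-0.000000i

Re=-0.2503 Im=0.0000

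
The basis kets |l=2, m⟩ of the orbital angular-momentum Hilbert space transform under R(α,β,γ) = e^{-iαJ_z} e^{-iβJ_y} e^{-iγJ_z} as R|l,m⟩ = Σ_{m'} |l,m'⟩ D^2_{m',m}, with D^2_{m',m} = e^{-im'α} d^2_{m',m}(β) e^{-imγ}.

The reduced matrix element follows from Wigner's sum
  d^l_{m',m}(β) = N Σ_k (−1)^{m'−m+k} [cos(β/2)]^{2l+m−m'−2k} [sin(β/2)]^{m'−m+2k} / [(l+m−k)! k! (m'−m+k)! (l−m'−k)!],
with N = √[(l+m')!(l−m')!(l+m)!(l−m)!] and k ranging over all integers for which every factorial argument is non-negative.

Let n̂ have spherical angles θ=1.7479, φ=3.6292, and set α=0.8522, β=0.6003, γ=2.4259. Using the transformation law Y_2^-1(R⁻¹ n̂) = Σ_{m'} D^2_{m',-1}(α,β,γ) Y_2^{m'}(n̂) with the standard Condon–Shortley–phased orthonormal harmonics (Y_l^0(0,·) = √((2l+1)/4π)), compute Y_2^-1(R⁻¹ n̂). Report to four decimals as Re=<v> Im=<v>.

Re=-0.3739 Im=0.0862

Need the full column D^2_{m',-1} for m'=−2..2 at α=0.8522, β=0.6003, γ=2.4259.
cos(β/2)=0.955292, sin(β/2)=0.295664
d^2_{-2,-1}: single k=1 term ⇒ +0.515509;  D = -0.283411-0.430613i
d^2_{-1,-1}: k∈[0..1] ⇒ +0.832808 -0.239326 = +0.593482;  D = -0.587961-0.080763i
d^2_{0,-1}: k∈[0..1] ⇒ -0.631367 +0.060479 = -0.570888;  D = +0.430814-0.374583i
d^2_{1,-1}: k∈[0..1] ⇒ +0.239326 -0.007642 = +0.231684;  D = -0.000673+0.231683i
d^2_{2,-1}: single k=0 term ⇒ -0.049381;  D = -0.037076-0.032617i
Y_2^{m'}(θ=1.7479,φ=3.6292) and Σ D·Y over m':
  (-0.2834-0.4306i)·(+0.2100-0.3098i)  (-0.5880-0.0808i)·(+0.1184-0.0628i)  (+0.4308-0.3746i)·(-0.2860+0.0000i)  (-0.0007+0.2317i)·(-0.1184-0.0628i)  (-0.0371-0.0326i)·(+0.2100+0.3098i)
Y_2^-1(R⁻¹ n̂) = -0.373872+0.086166i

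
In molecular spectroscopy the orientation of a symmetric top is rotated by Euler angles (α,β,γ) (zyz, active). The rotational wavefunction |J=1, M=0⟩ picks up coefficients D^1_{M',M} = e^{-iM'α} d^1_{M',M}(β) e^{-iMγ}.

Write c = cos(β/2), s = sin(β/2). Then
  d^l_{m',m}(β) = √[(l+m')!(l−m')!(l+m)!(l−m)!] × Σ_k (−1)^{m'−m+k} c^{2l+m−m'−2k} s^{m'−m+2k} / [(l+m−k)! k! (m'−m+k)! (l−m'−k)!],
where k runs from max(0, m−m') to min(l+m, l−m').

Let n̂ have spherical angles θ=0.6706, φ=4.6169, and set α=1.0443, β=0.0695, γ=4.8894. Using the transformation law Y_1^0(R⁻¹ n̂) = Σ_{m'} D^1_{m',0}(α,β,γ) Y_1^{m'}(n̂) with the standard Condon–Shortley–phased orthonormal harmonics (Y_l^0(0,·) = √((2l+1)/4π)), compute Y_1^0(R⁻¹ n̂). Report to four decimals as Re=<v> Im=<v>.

Need the full column D^1_{m',0} for m'=−1..1 at α=1.0443, β=0.0695, γ=4.8894.
cos(β/2)=0.999396, sin(β/2)=0.034743
d^1_{-1,0}: single k=1 term ⇒ +0.049104;  D = +0.024675+0.042454i
d^1_{0,0}: k∈[0..1] ⇒ +0.998793 -0.001207 = +0.997586;  D = +0.997586+0.000000i
d^1_{1,0}: single k=0 term ⇒ -0.049104;  D = -0.024675+0.042454i
Y_1^{m'}(θ=0.6706,φ=4.6169) and Σ D·Y over m':
  (+0.0247+0.0425i)·(-0.0205+0.2137i)  (+0.9976+0.0000i)·(+0.3828+0.0000i)  (-0.0247+0.0425i)·(+0.0205+0.2137i)
Y_1^0(R⁻¹ n̂) = +0.362713+0.000000i

Re=0.3627 Im=0.0000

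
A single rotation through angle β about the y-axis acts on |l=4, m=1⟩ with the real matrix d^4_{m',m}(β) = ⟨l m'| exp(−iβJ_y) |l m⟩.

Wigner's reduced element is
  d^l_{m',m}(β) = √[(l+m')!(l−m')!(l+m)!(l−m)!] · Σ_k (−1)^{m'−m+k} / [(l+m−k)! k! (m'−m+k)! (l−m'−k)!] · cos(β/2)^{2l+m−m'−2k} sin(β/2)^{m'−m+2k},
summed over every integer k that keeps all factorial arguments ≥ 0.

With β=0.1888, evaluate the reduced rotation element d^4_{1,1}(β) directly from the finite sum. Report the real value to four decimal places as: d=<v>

d=0.8375

d^4_{1,1}(β=0.1888) via Wigner's sum:
With c≡cos(β/2)=0.995548 and s≡sin(β/2)=0.094260, N=[120·6·120·6]^{1/2}=720.000000
k: max(0,(1)−(1))=0 … min(4+(1),4−(1))=3
  k=0: (−1)^0·720.0000/(720)·0.9955^8·0.0943^0 = +0.964931
  k=1: (−1)^1·720.0000/(48)·0.9955^6·0.0943^2 = -0.129753
  k=2: (−1)^2·720.0000/(24)·0.9955^4·0.0943^4 = +0.002326
  k=3: (−1)^3·720.0000/(72)·0.9955^2·0.0943^6 = -0.000007
d^4_{1,1}(0.1888) = +0.964931 -0.129753 +0.002326 -0.000007 = +0.837498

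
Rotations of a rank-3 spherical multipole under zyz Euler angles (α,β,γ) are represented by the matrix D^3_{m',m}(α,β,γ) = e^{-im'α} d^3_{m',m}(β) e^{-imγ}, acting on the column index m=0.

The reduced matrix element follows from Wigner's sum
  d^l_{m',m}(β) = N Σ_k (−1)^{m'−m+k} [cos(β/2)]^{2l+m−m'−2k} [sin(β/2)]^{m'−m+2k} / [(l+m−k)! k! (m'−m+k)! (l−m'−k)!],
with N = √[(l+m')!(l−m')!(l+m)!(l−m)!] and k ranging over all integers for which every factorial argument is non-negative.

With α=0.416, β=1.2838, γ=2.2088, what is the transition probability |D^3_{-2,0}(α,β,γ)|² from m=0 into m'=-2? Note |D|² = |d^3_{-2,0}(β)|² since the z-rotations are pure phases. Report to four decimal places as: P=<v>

P=0.1271

Split into d^3_{-2,0}(β=1.2838) × two z-phases.
With c≡cos(β/2)=0.800960 and s≡sin(β/2)=0.598718, N=[1·120·6·6]^{1/2}=65.726707
Admissible k: 2..3 (factorial args all ≥0)
  k=2: (−1)^0·65.7267/(12)·0.8010^4·0.5987^2 = +0.808069
  k=3: (−1)^1·65.7267/(12)·0.8010^2·0.5987^4 = -0.451515
d^3_{-2,0}(1.2838) = +0.808069 -0.451515 = +0.356554
|D^3_{-2,0}|² = |d^3_{-2,0}(β)|² = (+0.356554)² = 0.127131 (the z-rotation phases have unit modulus)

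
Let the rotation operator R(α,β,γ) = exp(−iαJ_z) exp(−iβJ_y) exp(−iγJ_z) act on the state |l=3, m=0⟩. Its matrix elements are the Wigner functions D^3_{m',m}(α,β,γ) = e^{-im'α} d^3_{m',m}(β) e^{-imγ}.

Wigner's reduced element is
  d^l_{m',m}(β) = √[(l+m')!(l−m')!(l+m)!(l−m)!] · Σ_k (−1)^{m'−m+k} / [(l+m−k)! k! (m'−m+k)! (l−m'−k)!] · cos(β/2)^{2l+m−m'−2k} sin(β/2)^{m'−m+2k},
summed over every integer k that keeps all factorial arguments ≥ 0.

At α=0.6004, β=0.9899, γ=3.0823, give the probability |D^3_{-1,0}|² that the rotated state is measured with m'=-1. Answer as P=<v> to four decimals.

D^3_{-1,0}(0.6004,0.9899,3.0823) = e^{-i·-1·0.6004}·d^3_{-1,0}(0.9899)·e^{-i·0·3.0823}. Compute d first:
Half-angle: c=0.879992, s=0.474988. N=√(2·24·6·6)=41.569219
k: max(0,(0)−(-1))=1 … min(3+(0),3−(-1))=3
  k=1: (−1)^0·41.5692/(12)·0.8800^5·0.4750^1 = +0.868296
  k=2: (−1)^1·41.5692/(4)·0.8800^3·0.4750^3 = -0.758919
  k=3: (−1)^2·41.5692/(12)·0.8800^1·0.4750^5 = +0.073702
d^3_{-1,0}(0.9899) = +0.868296 -0.758919 +0.073702 = +0.183079
|D^3_{-1,0}|² = |d^3_{-1,0}(β)|² = (+0.183079)² = 0.033518 (the z-rotation phases have unit modulus)

P=0.0335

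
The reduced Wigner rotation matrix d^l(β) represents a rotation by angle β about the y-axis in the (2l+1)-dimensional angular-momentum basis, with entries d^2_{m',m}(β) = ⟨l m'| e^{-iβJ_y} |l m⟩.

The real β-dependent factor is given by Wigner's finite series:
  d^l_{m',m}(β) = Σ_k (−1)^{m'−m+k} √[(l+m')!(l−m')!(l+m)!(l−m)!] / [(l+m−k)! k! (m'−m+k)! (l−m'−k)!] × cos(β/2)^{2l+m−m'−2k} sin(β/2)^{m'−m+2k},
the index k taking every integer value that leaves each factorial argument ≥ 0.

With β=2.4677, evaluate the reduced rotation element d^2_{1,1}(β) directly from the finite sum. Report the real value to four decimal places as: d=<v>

d^2_{1,1}(β=2.4677) via Wigner's sum:
c=cos(2.4677/2)=0.330607, s=sin(2.4677/2)=0.943769; N=√[6·1·6·1]=6.000000
k: max(0,(1)−(1))=0 … min(2+(1),2−(1))=1
  k=0: (−1)^0·6.0000/(6)·0.3306^4·0.9438^0 = +0.011947
  k=1: (−1)^1·6.0000/(2)·0.3306^2·0.9438^2 = -0.292062
d^2_{1,1}(2.4677) = +0.011947 -0.292062 = -0.280116

d=-0.2801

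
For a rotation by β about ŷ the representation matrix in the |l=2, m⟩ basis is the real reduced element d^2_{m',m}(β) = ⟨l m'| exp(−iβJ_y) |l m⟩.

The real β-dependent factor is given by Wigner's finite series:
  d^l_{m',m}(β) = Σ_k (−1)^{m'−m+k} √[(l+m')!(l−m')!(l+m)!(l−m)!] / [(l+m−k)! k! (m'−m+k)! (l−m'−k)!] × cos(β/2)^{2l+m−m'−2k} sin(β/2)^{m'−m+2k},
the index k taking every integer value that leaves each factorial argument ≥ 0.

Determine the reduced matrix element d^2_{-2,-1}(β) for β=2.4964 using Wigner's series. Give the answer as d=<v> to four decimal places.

d=0.0604

d^2_{-2,-1}(β=2.4964) via Wigner's sum:
c=cos(2.4964/2)=0.317030, s=sin(2.4964/2)=0.948416; N=√[1·24·1·6]=12.000000
The bounds max(0,m−m')=1 and min(l+m,l−m')=1 give 1 term
  k=1: (−1)^0·12.0000/(6)·0.3170^3·0.9484^1 = +0.060441
d^2_{-2,-1}(2.4964) = +0.060441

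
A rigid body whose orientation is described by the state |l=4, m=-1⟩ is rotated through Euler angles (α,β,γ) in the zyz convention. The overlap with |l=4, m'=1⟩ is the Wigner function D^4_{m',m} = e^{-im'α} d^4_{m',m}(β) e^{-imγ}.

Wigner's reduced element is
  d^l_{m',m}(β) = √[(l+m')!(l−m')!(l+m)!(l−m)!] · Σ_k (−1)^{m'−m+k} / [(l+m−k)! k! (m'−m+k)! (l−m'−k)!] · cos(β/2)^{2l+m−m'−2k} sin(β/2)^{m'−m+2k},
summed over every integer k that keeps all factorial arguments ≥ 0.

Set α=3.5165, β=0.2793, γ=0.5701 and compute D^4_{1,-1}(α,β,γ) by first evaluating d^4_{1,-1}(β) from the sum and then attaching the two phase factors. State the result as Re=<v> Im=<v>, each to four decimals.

D^4_{1,-1}(3.5165,0.2793,0.5701) = e^{-i·1·3.5165}·d^4_{1,-1}(0.2793)·e^{-i·-1·0.5701}. Compute d first:
Half-angle: c=0.990265, s=0.139197. N=√(120·6·6·120)=720.000000
Admissible k: 0..3 (factorial args all ≥0)
  k=0: (−1)^2·720.0000/(72)·0.9903^6·0.1392^2 = +0.182711
  k=1: (−1)^3·720.0000/(24)·0.9903^4·0.1392^4 = -0.010830
  k=2: (−1)^4·720.0000/(48)·0.9903^2·0.1392^6 = +0.000107
  k=3: (−1)^5·720.0000/(720)·0.9903^0·0.1392^8 = -0.000000
d^4_{1,-1}(0.2793) = +0.182711 -0.010830 +0.000107 -0.000000 = +0.171988
Phases: e^{-i·(1)·3.5165}=-0.930542+0.366186i, e^{-i·(-1)·0.5701}=+0.841847+0.539716i ⇒ D=-0.168722-0.033358i

Re=-0.1687 Im=-0.0334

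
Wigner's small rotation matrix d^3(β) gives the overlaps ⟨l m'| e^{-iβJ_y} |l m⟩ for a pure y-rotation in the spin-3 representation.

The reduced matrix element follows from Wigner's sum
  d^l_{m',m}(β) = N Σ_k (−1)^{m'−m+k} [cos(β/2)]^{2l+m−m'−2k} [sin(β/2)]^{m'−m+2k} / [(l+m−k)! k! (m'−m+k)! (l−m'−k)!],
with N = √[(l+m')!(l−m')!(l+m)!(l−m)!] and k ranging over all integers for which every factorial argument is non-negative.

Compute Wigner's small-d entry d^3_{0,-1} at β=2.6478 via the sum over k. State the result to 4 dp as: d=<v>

d^3_{0,-1}(β=2.6478) via Wigner's sum:
Half-angle: c=0.244396, s=0.969676. N=√(6·6·2·24)=41.569219
Admissible k: 0..2 (factorial args all ≥0)
  k=0: (−1)^1·41.5692/(12)·0.2444^5·0.9697^1 = -0.002929
  k=1: (−1)^2·41.5692/(4)·0.2444^3·0.9697^3 = +0.138316
  k=2: (−1)^3·41.5692/(12)·0.2444^1·0.9697^5 = -0.725799
d^3_{0,-1}(2.6478) = -0.002929 +0.138316 -0.725799 = -0.590412

d=-0.5904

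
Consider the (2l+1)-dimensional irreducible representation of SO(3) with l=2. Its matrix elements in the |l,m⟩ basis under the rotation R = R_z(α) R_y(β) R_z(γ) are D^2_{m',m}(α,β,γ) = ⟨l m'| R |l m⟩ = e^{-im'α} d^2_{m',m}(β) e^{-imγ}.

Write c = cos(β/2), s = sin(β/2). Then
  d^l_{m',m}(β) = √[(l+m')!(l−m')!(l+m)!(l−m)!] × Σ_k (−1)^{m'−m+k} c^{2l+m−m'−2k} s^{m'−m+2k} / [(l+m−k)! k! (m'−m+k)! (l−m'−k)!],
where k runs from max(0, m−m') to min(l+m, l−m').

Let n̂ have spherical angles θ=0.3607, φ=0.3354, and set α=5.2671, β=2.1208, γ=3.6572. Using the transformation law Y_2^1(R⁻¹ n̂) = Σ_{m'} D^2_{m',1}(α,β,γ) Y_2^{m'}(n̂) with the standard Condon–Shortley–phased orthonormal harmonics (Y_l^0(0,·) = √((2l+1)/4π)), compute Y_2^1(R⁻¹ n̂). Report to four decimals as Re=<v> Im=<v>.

Need the full column D^2_{m',1} for m'=−2..2 at α=5.2671, β=2.1208, γ=3.6572.
cos(β/2)=0.488523, sin(β/2)=0.872551
d^2_{-2,1}: single k=3 term ⇒ +0.649064;  D = +0.537952+0.363169i
d^2_{-1,1}: k∈[2..3] ⇒ +0.545096 -0.579646 = -0.034550;  D = +0.001351-0.034524i
d^2_{0,1}: k∈[1..2] ⇒ +0.249185 -0.794938 = -0.545753;  D = +0.474801-0.269091i
d^2_{1,1}: k∈[0..1] ⇒ +0.056956 -0.545096 = -0.488140;  D = +0.428271+0.234231i
d^2_{2,1}: single k=0 term ⇒ -0.203459;  D = +0.011029+0.203159i
Y_2^{m'}(θ=0.3607,φ=0.3354) and Σ D·Y over m':
  (+0.5380+0.3632i)·(+0.0377-0.0299i)  (+0.0014-0.0345i)·(+0.2409-0.0840i)  (+0.4748-0.2691i)·(+0.5129+0.0000i)  (+0.4283+0.2342i)·(-0.2409-0.0840i)  (+0.0110+0.2032i)·(+0.0377+0.0299i)
Y_2^1(R⁻¹ n̂) = +0.182942-0.233256i

Re=0.1829 Im=-0.2333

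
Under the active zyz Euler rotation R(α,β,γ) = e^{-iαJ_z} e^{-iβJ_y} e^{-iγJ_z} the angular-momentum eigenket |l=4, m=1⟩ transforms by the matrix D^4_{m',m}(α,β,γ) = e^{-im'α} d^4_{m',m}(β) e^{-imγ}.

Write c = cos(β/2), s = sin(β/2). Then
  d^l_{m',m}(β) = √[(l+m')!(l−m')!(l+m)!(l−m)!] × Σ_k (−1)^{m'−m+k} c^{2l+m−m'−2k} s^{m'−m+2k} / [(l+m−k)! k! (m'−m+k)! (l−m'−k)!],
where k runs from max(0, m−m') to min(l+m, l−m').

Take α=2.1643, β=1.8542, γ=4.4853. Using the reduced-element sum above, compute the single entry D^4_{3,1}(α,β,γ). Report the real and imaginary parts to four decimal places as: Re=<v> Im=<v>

Re=0.0081 Im=-0.4652

First d^4_{3,1}(β=1.8542), then the phase factors e^{-i(3)α} and e^{-i(1)γ}:
Half-angle: c=0.600156, s=0.799883. N=√(5040·1·120·6)=1904.940944
k: max(0,(1)−(3))=0 … min(4+(1),4−(3))=1
  k=0: (−1)^2·1904.9409/(240)·0.6002^6·0.7999^2 = +0.237306
  k=1: (−1)^3·1904.9409/(144)·0.6002^4·0.7999^4 = -0.702557
d^4_{3,1}(1.8542) = +0.237306 -0.702557 = -0.465251
D = (+0.978090-0.208181i)·(-0.465251)·(-0.225142+0.974326i) = +0.008083-0.465181i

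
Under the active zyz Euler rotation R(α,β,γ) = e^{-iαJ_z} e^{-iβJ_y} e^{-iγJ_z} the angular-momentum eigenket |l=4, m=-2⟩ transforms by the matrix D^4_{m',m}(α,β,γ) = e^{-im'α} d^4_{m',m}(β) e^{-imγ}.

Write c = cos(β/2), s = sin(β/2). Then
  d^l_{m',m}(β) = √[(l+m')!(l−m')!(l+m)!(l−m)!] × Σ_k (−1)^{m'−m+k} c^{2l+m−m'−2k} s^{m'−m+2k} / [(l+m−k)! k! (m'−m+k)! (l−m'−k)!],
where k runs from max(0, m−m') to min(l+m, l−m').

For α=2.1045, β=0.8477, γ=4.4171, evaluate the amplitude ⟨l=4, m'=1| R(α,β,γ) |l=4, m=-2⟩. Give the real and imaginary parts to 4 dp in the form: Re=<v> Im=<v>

D^4_{1,-2}(2.1045,0.8477,4.4171) = e^{-i·1·2.1045}·d^4_{1,-2}(0.8477)·e^{-i·-2·4.4171}. Compute d first:
c=cos(0.8477/2)=0.911512, s=sin(0.8477/2)=0.411273; N=√[120·6·2·720]=1018.233765
k∈{0,1,2} keeps every argument non-negative
  k=0: (−1)^3·1018.2338/(72)·0.9115^5·0.4113^3 = -0.619039
  k=1: (−1)^4·1018.2338/(48)·0.9115^3·0.4113^5 = +0.189036
  k=2: (−1)^5·1018.2338/(240)·0.9115^1·0.4113^7 = -0.007697
d^4_{1,-2}(0.8477) = -0.619039 +0.189036 -0.007697 = -0.437700
Phases: e^{-i·(1)·2.1045}=-0.508725-0.860929i, e^{-i·(-2)·4.4171}=-0.830619+0.556841i ⇒ D=-0.394786-0.189009i

Re=-0.3948 Im=-0.1890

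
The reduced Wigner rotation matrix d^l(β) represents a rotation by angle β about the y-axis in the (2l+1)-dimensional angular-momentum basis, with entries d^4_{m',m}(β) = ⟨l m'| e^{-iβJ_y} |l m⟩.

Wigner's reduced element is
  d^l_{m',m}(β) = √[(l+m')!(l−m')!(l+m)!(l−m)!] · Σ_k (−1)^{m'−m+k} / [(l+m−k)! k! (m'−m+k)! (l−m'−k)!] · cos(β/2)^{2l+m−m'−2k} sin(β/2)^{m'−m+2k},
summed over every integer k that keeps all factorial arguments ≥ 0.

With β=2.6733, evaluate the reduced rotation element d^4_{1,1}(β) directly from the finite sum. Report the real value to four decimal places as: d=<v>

d=-0.3803

d^4_{1,1}(β=2.6733) via Wigner's sum:
Half-angle: c=0.232013, s=0.972713. N=√(120·6·120·6)=720.000000
Admissible k: 0..3 (factorial args all ≥0)
  k=0: (−1)^0·720.0000/(720)·0.2320^8·0.9727^0 = +0.000008
  k=1: (−1)^1·720.0000/(48)·0.2320^6·0.9727^2 = -0.002214
  k=2: (−1)^2·720.0000/(24)·0.2320^4·0.9727^4 = +0.077823
  k=3: (−1)^3·720.0000/(72)·0.2320^2·0.9727^6 = -0.455965
d^4_{1,1}(2.6733) = +0.000008 -0.002214 +0.077823 -0.455965 = -0.380347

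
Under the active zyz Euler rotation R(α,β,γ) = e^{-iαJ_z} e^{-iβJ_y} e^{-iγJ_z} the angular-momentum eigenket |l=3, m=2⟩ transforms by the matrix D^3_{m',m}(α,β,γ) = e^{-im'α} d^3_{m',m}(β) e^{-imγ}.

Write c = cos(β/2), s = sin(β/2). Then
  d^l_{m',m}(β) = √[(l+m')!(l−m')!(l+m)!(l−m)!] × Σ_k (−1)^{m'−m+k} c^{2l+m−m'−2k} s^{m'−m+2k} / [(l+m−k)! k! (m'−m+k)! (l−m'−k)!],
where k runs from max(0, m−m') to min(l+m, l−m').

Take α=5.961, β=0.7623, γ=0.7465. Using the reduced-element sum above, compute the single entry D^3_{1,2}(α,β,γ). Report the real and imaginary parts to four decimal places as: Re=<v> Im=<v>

Re=0.2143 Im=-0.5068

First d^3_{1,2}(β=0.7623), then the phase factors e^{-i(1)α} and e^{-i(2)γ}:
With c≡cos(β/2)=0.928237 and s≡sin(β/2)=0.371988, N=[24·2·120·1]^{1/2}=75.894664
k∈{1,2} keeps every argument non-negative
  k=1: (−1)^0·75.8947/(24)·0.9282^5·0.3720^1 = +0.810634
  k=2: (−1)^1·75.8947/(12)·0.9282^3·0.3720^3 = -0.260372
d^3_{1,2}(0.7623) = +0.810634 -0.260372 = +0.550261
Phases: e^{-i·(1)·5.961}=+0.948546+0.316640i, e^{-i·(2)·0.7465}=+0.077718-0.996975i ⇒ D=+0.214273-0.506828i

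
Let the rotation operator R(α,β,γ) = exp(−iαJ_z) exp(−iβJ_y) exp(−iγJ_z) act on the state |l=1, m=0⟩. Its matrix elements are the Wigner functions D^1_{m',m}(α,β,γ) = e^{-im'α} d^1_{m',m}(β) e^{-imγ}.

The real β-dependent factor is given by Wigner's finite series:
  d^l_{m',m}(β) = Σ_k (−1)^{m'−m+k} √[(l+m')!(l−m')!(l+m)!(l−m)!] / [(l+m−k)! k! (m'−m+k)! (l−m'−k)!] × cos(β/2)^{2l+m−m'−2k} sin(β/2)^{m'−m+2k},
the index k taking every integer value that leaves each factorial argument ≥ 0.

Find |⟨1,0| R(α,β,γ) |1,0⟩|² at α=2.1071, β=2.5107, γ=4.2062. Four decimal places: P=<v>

Split into d^1_{0,0}(β=2.5107) × two z-phases.
With c≡cos(β/2)=0.310241 and s≡sin(β/2)=0.950658, N=[1·1·1·1]^{1/2}=1.000000
k: max(0,(0)−(0))=0 … min(1+(0),1−(0))=1
  k=0: (−1)^0·1.0000/(1)·0.3102^2·0.9507^0 = +0.096249
  k=1: (−1)^1·1.0000/(1)·0.3102^0·0.9507^2 = -0.903751
d^1_{0,0}(2.5107) = +0.096249 -0.903751 = -0.807501
|D^1_{0,0}|² = |d^1_{0,0}(β)|² = (-0.807501)² = 0.652058 (the z-rotation phases have unit modulus)

P=0.6521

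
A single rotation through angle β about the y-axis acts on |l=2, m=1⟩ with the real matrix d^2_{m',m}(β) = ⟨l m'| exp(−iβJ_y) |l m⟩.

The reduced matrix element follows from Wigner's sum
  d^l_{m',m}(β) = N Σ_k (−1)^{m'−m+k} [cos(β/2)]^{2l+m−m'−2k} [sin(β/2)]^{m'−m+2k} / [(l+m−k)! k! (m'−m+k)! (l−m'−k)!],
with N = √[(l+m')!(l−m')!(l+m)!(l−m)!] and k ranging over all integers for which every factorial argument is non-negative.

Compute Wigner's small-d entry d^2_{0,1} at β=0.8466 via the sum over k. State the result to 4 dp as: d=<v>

d=0.6078

d^2_{0,1}(β=0.8466) via Wigner's sum:
Half-angle: c=0.911738, s=0.410771. N=√(2·2·6·1)=4.898979
k: max(0,(1)−(0))=1 … min(2+(1),2−(0))=2
  k=1: (−1)^0·4.8990/(2)·0.9117^3·0.4108^1 = +0.762582
  k=2: (−1)^1·4.8990/(2)·0.9117^1·0.4108^3 = -0.154791
d^2_{0,1}(0.8466) = +0.762582 -0.154791 = +0.607791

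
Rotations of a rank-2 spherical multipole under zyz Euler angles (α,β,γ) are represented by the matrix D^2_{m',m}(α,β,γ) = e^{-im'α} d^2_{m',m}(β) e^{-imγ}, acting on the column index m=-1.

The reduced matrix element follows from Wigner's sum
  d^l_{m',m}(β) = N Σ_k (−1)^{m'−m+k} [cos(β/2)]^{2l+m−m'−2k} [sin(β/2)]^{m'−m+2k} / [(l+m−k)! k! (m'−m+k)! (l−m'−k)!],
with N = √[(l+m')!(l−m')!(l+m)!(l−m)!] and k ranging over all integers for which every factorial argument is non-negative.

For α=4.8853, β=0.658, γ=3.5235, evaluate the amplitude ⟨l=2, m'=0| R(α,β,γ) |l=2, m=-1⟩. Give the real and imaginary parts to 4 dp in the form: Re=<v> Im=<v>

Re=0.5499 Im=0.2209

D^2_{0,-1}(4.8853,0.658,3.5235) = e^{-i·0·4.8853}·d^2_{0,-1}(0.658)·e^{-i·-1·3.5235}. Compute d first:
c=cos(0.658/2)=0.946366, s=sin(0.658/2)=0.323097; N=√[2·2·1·6]=4.898979
Admissible k: 0..1 (factorial args all ≥0)
  k=0: (−1)^1·4.8990/(2)·0.9464^3·0.3231^1 = -0.670788
  k=1: (−1)^2·4.8990/(2)·0.9464^1·0.3231^3 = +0.078187
d^2_{0,-1}(0.658) = -0.670788 +0.078187 = -0.592602
Phases: e^{-i·(0)·4.8853}=+1.000000+0.000000i, e^{-i·(-1)·3.5235}=-0.927955-0.372691i ⇒ D=+0.549908+0.220857i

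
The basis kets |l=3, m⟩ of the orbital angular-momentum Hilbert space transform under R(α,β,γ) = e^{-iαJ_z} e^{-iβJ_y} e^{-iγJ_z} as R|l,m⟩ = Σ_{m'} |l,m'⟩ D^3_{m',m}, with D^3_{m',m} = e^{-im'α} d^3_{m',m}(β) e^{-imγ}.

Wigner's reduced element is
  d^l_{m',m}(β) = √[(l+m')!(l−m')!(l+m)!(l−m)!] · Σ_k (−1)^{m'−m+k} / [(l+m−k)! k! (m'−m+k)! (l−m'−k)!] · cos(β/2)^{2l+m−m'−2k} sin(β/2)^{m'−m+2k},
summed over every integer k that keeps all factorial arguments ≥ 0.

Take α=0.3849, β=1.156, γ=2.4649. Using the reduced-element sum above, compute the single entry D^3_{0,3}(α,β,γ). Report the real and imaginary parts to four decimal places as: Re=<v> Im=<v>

Re=0.1900 Im=-0.3841

First d^3_{0,3}(β=1.156), then the phase factors e^{-i(0)α} and e^{-i(3)γ}:
c=cos(1.156/2)=0.837557, s=sin(1.156/2)=0.546350; N=√[6·6·720·1]=160.996894
k: max(0,(3)−(0))=3 … min(3+(3),3−(0))=3
  k=3: (−1)^0·160.9969/(36)·0.8376^3·0.5463^3 = +0.428520
d^3_{0,3}(1.156) = +0.428520
Phases: e^{-i·(0)·0.3849}=+1.000000+0.000000i, e^{-i·(3)·2.4649}=+0.443304-0.896371i ⇒ D=+0.189965-0.384113i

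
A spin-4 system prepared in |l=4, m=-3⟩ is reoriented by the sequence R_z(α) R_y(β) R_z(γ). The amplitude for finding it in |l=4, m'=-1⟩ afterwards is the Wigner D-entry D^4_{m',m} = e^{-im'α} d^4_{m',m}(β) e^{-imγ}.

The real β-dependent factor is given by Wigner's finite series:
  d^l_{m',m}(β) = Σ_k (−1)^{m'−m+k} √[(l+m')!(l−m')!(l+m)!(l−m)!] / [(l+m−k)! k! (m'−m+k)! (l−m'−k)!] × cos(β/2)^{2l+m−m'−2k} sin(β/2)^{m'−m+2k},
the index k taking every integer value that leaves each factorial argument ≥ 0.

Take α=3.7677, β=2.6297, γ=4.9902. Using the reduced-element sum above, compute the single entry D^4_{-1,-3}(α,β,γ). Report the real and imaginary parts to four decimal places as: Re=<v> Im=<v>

First d^4_{-1,-3}(β=2.6297), then the phase factors e^{-i(-1)α} and e^{-i(-3)γ}:
Half-angle: c=0.253161, s=0.967424. N=√(6·120·1·5040)=1904.940944
Admissible k: 0..1 (factorial args all ≥0)
  k=0: (−1)^2·1904.9409/(240)·0.2532^6·0.9674^2 = +0.001956
  k=1: (−1)^3·1904.9409/(144)·0.2532^4·0.9674^4 = -0.047596
d^4_{-1,-3}(2.6297) = +0.001956 -0.047596 = -0.045641
Phases: e^{-i·(-1)·3.7677}=-0.810315-0.585995i, e^{-i·(-3)·4.9902}=-0.740244+0.672338i ⇒ D=-0.045359+0.005067i

Re=-0.0454 Im=0.0051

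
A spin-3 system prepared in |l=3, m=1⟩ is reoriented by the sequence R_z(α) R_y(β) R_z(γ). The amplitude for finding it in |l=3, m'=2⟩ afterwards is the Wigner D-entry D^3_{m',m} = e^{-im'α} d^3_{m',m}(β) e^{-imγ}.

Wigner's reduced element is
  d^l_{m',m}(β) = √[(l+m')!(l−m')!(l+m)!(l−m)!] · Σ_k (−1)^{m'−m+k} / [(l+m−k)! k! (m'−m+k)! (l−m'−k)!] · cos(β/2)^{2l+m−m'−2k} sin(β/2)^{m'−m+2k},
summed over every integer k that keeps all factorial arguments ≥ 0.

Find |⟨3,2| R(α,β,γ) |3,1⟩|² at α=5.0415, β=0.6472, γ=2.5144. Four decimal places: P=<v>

Split into d^3_{2,1}(β=0.6472) × two z-phases.
Half-angle: c=0.948097, s=0.317982. N=√(120·1·24·2)=75.894664
Admissible k: 0..1 (factorial args all ≥0)
  k=0: (−1)^1·75.8947/(24)·0.9481^5·0.3180^1 = -0.770310
  k=1: (−1)^2·75.8947/(12)·0.9481^3·0.3180^3 = +0.173298
d^3_{2,1}(0.6472) = -0.770310 +0.173298 = -0.597012
|D^3_{2,1}|² = |d^3_{2,1}(β)|² = (-0.597012)² = 0.356423 (the z-rotation phases have unit modulus)

P=0.3564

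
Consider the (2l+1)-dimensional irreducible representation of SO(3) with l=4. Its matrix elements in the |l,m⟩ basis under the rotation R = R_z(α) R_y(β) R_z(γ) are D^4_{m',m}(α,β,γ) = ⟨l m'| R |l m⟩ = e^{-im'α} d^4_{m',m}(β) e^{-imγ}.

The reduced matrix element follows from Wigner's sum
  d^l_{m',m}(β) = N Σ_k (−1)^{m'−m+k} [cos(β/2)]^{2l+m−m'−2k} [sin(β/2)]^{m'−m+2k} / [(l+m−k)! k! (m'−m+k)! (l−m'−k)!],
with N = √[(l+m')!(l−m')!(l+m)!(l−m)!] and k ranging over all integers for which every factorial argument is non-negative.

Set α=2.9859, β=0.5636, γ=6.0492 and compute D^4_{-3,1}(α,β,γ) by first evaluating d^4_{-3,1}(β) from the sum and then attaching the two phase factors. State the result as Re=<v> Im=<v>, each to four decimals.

Re=-0.0622 Im=0.0148

D^4_{-3,1}(2.9859,0.5636,6.0492) = e^{-i·-3·2.9859}·d^4_{-3,1}(0.5636)·e^{-i·1·6.0492}. Compute d first:
Half-angle: c=0.960556, s=0.278085. N=√(1·5040·120·6)=1904.940944
k: max(0,(1)−(-3))=4 … min(4+(1),4−(-3))=5
  k=4: (−1)^0·1904.9409/(144)·0.9606^4·0.2781^4 = +0.067347
  k=5: (−1)^1·1904.9409/(240)·0.9606^2·0.2781^6 = -0.003387
d^4_{-3,1}(0.5636) = +0.067347 -0.003387 = +0.063961
D = (-0.892888+0.450279i)·(+0.063961)·(+0.972750+0.231856i) = -0.062231+0.014774i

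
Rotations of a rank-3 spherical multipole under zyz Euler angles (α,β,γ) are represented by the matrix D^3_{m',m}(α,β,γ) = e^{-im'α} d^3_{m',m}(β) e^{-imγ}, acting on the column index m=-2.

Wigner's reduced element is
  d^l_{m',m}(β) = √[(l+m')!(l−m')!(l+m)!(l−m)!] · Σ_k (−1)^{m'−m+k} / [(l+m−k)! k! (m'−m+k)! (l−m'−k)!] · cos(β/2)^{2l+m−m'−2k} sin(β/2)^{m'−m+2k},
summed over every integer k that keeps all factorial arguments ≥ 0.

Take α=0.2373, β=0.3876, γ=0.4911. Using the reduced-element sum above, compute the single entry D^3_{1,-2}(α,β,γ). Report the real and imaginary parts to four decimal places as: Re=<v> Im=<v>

D^3_{1,-2}(0.2373,0.3876,0.4911) = e^{-i·1·0.2373}·d^3_{1,-2}(0.3876)·e^{-i·-2·0.4911}. Compute d first:
With c≡cos(β/2)=0.981279 and s≡sin(β/2)=0.192589, N=[24·2·1·120]^{1/2}=75.894664
The bounds max(0,m−m')=0 and min(l+m,l−m')=1 give 2 terms
  k=0: (−1)^3·75.8947/(12)·0.9813^3·0.1926^3 = -0.042688
  k=1: (−1)^4·75.8947/(24)·0.9813^1·0.1926^5 = +0.000822
d^3_{1,-2}(0.3876) = -0.042688 +0.000822 = -0.041866
Phases: e^{-i·(1)·0.2373}=+0.971976-0.235079i, e^{-i·(-2)·0.4911}=+0.555194+0.831721i ⇒ D=-0.030778-0.028381i

Re=-0.0308 Im=-0.0284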